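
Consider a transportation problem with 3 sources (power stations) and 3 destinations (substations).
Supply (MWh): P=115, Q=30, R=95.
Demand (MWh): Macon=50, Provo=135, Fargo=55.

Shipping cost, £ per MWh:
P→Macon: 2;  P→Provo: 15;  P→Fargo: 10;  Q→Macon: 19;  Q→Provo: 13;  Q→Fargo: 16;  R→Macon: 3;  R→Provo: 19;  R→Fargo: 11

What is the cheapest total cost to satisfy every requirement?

Optimal allocation:
  P->Provo: 105 MWh
  P->Fargo: 10 MWh
  Q->Provo: 30 MWh
  R->Macon: 50 MWh
  R->Fargo: 45 MWh
Total cost = £2710.

2710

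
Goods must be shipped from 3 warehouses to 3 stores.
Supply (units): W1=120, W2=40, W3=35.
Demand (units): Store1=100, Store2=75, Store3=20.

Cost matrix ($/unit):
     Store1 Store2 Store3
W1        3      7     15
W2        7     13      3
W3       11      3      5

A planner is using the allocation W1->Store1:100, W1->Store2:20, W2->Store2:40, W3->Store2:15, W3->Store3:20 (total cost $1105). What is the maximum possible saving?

Current plan cost = 100·3 + 20·7 + 40·13 + 15·3 + 20·5 = $1105.
Optimal plan:
  W1–Store1: 80 units
  W1–Store2: 40 units
  W2–Store1: 20 units
  W2–Store3: 20 units
  W3–Store2: 35 units
Optimal cost = $825.
Saving = 1105 − 825 = $280.

280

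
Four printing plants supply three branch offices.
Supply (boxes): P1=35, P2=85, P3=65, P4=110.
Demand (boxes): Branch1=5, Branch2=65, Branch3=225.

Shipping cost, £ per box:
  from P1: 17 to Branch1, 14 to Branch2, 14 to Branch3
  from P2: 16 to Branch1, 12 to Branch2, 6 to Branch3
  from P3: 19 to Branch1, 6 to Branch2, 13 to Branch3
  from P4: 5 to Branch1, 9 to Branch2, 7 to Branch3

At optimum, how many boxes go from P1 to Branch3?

The minimum-cost plan:
  P1->Branch3: 35 × £14 = £490
  P2->Branch3: 85 × £6 = £510
  P3->Branch2: 65 × £6 = £390
  P4->Branch1: 5 × £5 = £25
  P4->Branch3: 105 × £7 = £735
Total cost = £2150.
So P1→Branch3 carries 35 boxes.

35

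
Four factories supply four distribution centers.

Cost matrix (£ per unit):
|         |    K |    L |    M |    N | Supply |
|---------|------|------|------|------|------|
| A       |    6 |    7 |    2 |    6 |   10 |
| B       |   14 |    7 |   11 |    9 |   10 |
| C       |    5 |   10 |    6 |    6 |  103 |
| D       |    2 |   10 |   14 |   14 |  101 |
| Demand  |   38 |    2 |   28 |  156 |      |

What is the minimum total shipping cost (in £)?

Optimal allocation:
  A to M: 10 × £2 = £20
  B to N: 10 × £9 = £90
  C to M: 18 × £6 = £108
  C to N: 85 × £6 = £510
  D to K: 38 × £2 = £76
  D to L: 2 × £10 = £20
  D to N: 61 × £14 = £854
Total = 20 + 90 + 108 + 510 + 76 + 20 + 854 = £1678.
(Supply check: A ships 10; B ships 10; C ships 103; D ships 101.)

1678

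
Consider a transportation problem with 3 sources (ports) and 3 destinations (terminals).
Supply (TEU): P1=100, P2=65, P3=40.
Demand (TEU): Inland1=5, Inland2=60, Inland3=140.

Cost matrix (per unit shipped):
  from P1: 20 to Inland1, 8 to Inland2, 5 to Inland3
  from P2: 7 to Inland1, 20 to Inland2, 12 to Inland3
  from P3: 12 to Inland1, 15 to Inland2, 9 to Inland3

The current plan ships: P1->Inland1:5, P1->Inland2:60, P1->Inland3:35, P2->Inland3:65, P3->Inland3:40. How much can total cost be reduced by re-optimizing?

100

Current plan cost = 5·20 + 60·8 + 35·5 + 65·12 + 40·9 = 1895.
Optimal plan:
  P1->Inland2: 60 TEU
  P1->Inland3: 40 TEU
  P2->Inland1: 5 TEU
  P2->Inland3: 60 TEU
  P3->Inland3: 40 TEU
Optimal cost = 1795.
Saving = 1895 − 1795 = 100.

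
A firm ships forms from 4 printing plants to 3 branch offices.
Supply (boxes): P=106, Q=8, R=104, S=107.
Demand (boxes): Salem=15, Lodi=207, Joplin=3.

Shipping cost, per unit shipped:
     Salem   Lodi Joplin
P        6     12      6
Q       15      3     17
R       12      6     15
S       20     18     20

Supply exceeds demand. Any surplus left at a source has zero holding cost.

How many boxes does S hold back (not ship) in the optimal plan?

Minimum-cost shipments:
  P to Salem: 15 × 6 = 90
  P to Lodi: 88 × 12 = 1056
  P to Joplin: 3 × 6 = 18
  Q to Lodi: 8 × 3 = 24
  R to Lodi: 104 × 6 = 624
  S to Lodi: 7 × 18 = 126
Total cost = 1938.
S ships 7 of its 107, leaving 100.

100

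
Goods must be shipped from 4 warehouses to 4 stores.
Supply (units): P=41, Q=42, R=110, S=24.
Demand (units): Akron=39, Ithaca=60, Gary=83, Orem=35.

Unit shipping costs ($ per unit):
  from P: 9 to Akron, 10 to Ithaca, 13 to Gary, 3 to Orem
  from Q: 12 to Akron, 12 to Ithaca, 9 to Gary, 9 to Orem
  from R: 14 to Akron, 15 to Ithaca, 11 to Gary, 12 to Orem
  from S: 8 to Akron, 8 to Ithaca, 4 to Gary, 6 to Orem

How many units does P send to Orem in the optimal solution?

35

The minimum-cost plan:
  P->Ithaca: 6 units
  P->Orem: 35 units
  Q->Ithaca: 42 units
  R->Akron: 39 units
  R->Gary: 71 units
  S->Ithaca: 12 units
  S->Gary: 12 units
Total cost = $2140.
So P→Orem carries 35 units.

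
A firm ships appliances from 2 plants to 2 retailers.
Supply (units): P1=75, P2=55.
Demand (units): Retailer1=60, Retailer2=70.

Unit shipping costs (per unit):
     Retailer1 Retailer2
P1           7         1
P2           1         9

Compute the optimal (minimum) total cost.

An optimal shipping plan:
  P1→Retailer1: 5 × 7 = 35
  P1→Retailer2: 70 × 1 = 70
  P2→Retailer1: 55 × 1 = 55
Total = 35 + 70 + 55 = 160.
(Supply check: P1 ships 75; P2 ships 55.)

160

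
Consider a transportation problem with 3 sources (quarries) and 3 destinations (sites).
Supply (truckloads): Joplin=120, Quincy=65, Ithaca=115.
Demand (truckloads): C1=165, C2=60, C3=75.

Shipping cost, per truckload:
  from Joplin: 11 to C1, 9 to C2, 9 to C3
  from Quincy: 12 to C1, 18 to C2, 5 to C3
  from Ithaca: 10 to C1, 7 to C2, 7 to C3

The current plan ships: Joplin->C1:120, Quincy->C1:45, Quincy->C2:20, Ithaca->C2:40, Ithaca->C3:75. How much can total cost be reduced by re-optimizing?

Current plan cost = 120·11 + 45·12 + 20·18 + 40·7 + 75·7 = 3025.
Optimal plan:
  Joplin→C1: 120 × 11 = 1320
  Quincy→C3: 65 × 5 = 325
  Ithaca→C1: 45 × 10 = 450
  Ithaca→C2: 60 × 7 = 420
  Ithaca→C3: 10 × 7 = 70
Optimal cost = 2585.
Saving = 3025 − 2585 = 440.

440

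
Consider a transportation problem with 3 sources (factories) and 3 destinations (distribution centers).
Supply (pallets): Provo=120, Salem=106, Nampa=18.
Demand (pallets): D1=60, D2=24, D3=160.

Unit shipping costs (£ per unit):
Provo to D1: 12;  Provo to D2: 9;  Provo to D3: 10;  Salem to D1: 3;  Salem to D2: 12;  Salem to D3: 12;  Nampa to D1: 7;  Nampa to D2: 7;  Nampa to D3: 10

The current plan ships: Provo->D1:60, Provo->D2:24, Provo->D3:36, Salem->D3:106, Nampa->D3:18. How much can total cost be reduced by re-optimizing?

696

Current plan cost = 60·12 + 24·9 + 36·10 + 106·12 + 18·10 = £2748.
Optimal plan:
  Provo to D2: 6 × £9 = £54
  Provo to D3: 114 × £10 = £1140
  Salem to D1: 60 × £3 = £180
  Salem to D3: 46 × £12 = £552
  Nampa to D2: 18 × £7 = £126
Optimal cost = £2052.
Saving = 2748 − 2052 = £696.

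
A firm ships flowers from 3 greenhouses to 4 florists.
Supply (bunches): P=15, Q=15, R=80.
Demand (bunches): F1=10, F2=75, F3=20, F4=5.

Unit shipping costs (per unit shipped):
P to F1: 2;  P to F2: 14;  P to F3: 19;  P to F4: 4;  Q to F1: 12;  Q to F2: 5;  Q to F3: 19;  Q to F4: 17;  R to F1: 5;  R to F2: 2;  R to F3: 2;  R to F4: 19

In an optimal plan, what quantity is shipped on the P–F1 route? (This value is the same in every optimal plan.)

10

Solving gives:
  P to F1: 10 bunches
  P to F4: 5 bunches
  Q to F2: 15 bunches
  R to F2: 60 bunches
  R to F3: 20 bunches
Total cost = 275.
So P→F1 carries 10 bunches.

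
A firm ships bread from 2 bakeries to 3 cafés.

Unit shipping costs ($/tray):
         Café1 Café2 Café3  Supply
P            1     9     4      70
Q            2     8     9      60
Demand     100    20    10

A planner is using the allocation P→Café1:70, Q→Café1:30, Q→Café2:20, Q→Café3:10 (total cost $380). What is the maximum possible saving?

40

Current plan cost = 70·1 + 30·2 + 20·8 + 10·9 = $380.
Optimal plan:
  P->Café1: 60 × $1 = $60
  P->Café3: 10 × $4 = $40
  Q->Café1: 40 × $2 = $80
  Q->Café2: 20 × $8 = $160
Optimal cost = $340.
Saving = 380 − 340 = $40.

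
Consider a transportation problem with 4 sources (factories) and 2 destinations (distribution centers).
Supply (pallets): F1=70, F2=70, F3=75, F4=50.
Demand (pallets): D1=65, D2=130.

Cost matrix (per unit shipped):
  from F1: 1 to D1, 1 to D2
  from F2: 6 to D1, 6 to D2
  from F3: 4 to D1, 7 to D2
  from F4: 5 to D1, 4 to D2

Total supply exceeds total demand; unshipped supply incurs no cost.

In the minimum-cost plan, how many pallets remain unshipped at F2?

60

An optimal plan:
  F1 to D2: 70 × 1 = 70
  F2 to D2: 10 × 6 = 60
  F3 to D1: 65 × 4 = 260
  F4 to D2: 50 × 4 = 200
Total cost = 590.
F2 ships 10 of its 70, leaving 60.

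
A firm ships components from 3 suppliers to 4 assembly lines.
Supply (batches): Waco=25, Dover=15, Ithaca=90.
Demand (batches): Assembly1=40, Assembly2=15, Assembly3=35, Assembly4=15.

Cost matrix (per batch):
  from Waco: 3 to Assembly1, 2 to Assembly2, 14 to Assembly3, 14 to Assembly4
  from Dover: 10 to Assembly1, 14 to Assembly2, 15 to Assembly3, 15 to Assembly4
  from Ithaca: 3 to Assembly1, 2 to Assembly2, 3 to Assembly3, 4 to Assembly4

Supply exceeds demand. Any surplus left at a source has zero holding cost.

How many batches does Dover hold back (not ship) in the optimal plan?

15

Minimum-cost shipments:
  Waco to Assembly2: 15 × 2 = 30
  Ithaca to Assembly1: 40 × 3 = 120
  Ithaca to Assembly3: 35 × 3 = 105
  Ithaca to Assembly4: 15 × 4 = 60
Total cost = 315.
Dover ships 0 of its 15, leaving 15.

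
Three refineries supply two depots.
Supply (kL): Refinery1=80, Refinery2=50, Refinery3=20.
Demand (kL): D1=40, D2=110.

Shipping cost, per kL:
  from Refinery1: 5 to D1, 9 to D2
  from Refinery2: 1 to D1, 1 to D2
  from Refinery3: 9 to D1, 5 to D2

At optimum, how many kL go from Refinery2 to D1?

0

The minimum-cost plan:
  Refinery1–D1: 40 × 5 = 200
  Refinery1–D2: 40 × 9 = 360
  Refinery2–D2: 50 × 1 = 50
  Refinery3–D2: 20 × 5 = 100
Total cost = 710.
The route Refinery2→D1 is not used.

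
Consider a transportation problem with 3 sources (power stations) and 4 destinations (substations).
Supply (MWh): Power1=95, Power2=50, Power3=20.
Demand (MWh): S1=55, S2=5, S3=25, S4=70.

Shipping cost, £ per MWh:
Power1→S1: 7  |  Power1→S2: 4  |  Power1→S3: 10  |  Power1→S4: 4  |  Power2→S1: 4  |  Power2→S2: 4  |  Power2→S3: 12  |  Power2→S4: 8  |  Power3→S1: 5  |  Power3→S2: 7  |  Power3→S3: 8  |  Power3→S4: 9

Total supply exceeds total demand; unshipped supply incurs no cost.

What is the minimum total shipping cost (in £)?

A cheapest plan:
  Power1 to S2: 5 × £4 = £20
  Power1 to S3: 10 × £10 = £100
  Power1 to S4: 70 × £4 = £280
  Power2 to S1: 50 × £4 = £200
  Power3 to S1: 5 × £5 = £25
  Power3 to S3: 15 × £8 = £120
Total = 20 + 100 + 280 + 200 + 25 + 120 = £745.

745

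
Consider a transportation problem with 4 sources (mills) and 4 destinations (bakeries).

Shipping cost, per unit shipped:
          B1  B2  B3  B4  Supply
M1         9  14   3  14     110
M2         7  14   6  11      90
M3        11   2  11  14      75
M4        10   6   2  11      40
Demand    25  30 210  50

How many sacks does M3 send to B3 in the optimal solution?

The minimum-cost plan:
  M1 to B3: 110 × 3 = 330
  M2 to B1: 25 × 7 = 175
  M2 to B3: 60 × 6 = 360
  M2 to B4: 5 × 11 = 55
  M3 to B2: 30 × 2 = 60
  M3 to B4: 45 × 14 = 630
  M4 to B3: 40 × 2 = 80
Total cost = 1690.
The route M3→B3 is not used.

0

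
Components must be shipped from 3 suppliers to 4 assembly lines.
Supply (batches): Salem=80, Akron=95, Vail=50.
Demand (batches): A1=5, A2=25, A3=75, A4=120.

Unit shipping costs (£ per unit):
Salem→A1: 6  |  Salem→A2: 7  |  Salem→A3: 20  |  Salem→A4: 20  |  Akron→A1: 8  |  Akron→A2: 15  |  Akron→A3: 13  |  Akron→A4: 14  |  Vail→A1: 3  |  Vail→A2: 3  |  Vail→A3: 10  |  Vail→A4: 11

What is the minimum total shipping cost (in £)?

Optimal allocation:
  Salem->A1: 5 × £6 = £30
  Salem->A2: 25 × £7 = £175
  Salem->A4: 50 × £20 = £1000
  Akron->A3: 25 × £13 = £325
  Akron->A4: 70 × £14 = £980
  Vail->A3: 50 × £10 = £500
Total = 30 + 175 + 1000 + 325 + 980 + 500 = £3010.
(Supply check: Salem ships 80; Akron ships 95; Vail ships 50.)

3010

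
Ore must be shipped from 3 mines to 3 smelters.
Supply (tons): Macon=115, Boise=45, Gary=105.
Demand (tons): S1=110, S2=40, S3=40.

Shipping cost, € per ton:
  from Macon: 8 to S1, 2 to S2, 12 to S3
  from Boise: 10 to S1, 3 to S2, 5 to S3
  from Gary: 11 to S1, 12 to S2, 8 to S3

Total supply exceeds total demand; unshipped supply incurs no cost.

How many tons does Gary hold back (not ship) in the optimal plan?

An optimal plan:
  Macon->S1: 80 × €8 = €640
  Macon->S2: 35 × €2 = €70
  Boise->S2: 5 × €3 = €15
  Boise->S3: 40 × €5 = €200
  Gary->S1: 30 × €11 = €330
Total cost = €1255.
Gary ships 30 of its 105, leaving 75.

75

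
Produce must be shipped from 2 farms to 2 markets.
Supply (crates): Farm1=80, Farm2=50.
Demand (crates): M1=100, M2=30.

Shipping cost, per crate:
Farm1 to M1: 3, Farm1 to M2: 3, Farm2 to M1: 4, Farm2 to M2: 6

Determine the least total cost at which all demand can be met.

440

One minimum-cost allocation:
  Farm1→M1: 50 × 3 = 150
  Farm1→M2: 30 × 3 = 90
  Farm2→M1: 50 × 4 = 200
Total = 150 + 90 + 200 = 440.
(Supply check: Farm1 ships 80; Farm2 ships 50.)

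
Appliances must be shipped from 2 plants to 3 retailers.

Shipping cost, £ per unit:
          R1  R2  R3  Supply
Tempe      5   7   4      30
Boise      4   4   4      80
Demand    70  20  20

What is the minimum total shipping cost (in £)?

450

One minimum-cost allocation:
  Tempe->R1: 10 units
  Tempe->R3: 20 units
  Boise->R1: 60 units
  Boise->R2: 20 units
Total cost = £450.
(Supply check: Tempe ships 30; Boise ships 80.)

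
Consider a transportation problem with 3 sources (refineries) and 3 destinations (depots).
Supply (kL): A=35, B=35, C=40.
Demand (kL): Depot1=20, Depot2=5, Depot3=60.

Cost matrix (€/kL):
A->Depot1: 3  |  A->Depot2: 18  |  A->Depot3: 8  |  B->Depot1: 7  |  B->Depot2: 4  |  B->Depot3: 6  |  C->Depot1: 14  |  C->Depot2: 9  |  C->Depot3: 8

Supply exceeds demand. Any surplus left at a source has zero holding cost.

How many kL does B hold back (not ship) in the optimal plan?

0

An optimal plan:
  A to Depot1: 20 × €3 = €60
  B to Depot2: 5 × €4 = €20
  B to Depot3: 30 × €6 = €180
  C to Depot3: 30 × €8 = €240
Total cost = €500.
B ships 35 of its 35, leaving 0.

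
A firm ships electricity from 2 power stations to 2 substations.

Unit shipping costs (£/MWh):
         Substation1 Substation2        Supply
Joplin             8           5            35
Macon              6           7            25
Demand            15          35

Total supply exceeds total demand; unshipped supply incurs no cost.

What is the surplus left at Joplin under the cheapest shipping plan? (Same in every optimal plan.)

0

Minimum-cost shipments:
  Joplin→Substation2: 35 × £5 = £175
  Macon→Substation1: 15 × £6 = £90
Total cost = £265.
Joplin ships 35 of its 35, leaving 0.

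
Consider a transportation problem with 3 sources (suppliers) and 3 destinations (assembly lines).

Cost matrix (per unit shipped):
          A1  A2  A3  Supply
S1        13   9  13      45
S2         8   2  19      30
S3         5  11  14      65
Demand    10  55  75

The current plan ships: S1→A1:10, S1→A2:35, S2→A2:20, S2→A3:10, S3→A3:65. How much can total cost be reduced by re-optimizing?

Current plan cost = 10·13 + 35·9 + 20·2 + 10·19 + 65·14 = 1585.
Optimal plan:
  S1→A2: 25 batches
  S1→A3: 20 batches
  S2→A2: 30 batches
  S3→A1: 10 batches
  S3→A3: 55 batches
Optimal cost = 1365.
Saving = 1585 − 1365 = 220.

220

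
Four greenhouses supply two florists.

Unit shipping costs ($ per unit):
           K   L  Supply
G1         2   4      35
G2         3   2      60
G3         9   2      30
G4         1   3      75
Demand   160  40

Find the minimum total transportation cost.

375

An optimal shipping plan:
  G1 to K: 35 × $2 = $70
  G2 to K: 50 × $3 = $150
  G2 to L: 10 × $2 = $20
  G3 to L: 30 × $2 = $60
  G4 to K: 75 × $1 = $75
Total = 70 + 150 + 20 + 60 + 75 = $375.
(Supply check: G1 ships 35; G2 ships 60; G3 ships 30; G4 ships 75.)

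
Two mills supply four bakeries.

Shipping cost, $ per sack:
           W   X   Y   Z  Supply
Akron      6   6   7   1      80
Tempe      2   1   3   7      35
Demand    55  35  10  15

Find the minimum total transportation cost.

A cheapest plan:
  Akron→W: 55 × $6 = $330
  Akron→Y: 10 × $7 = $70
  Akron→Z: 15 × $1 = $15
  Tempe→X: 35 × $1 = $35
Total = 330 + 70 + 15 + 35 = $450.

450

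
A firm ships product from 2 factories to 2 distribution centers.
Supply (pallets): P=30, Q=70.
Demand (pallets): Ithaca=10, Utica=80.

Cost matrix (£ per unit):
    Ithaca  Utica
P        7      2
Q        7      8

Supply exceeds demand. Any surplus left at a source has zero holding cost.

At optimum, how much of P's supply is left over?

Minimum-cost shipments:
  P to Utica: 30 × £2 = £60
  Q to Ithaca: 10 × £7 = £70
  Q to Utica: 50 × £8 = £400
Total cost = £530.
P ships 30 of its 30, leaving 0.

0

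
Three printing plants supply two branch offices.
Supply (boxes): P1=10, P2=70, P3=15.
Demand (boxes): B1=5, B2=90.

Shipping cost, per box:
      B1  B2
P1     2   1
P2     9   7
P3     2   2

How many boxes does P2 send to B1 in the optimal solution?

0

The minimum-cost plan:
  P1→B2: 10 × 1 = 10
  P2→B2: 70 × 7 = 490
  P3→B1: 5 × 2 = 10
  P3→B2: 10 × 2 = 20
Total cost = 530.
The route P2→B1 is not used.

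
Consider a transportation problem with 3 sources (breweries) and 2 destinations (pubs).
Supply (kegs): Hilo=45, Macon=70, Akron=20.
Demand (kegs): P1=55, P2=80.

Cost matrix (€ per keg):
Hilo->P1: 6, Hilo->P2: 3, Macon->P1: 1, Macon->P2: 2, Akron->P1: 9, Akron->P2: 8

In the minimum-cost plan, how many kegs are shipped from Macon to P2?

The minimum-cost plan:
  Hilo->P2: 45 × €3 = €135
  Macon->P1: 55 × €1 = €55
  Macon->P2: 15 × €2 = €30
  Akron->P2: 20 × €8 = €160
Total cost = €380.
So Macon→P2 carries 15 kegs.

15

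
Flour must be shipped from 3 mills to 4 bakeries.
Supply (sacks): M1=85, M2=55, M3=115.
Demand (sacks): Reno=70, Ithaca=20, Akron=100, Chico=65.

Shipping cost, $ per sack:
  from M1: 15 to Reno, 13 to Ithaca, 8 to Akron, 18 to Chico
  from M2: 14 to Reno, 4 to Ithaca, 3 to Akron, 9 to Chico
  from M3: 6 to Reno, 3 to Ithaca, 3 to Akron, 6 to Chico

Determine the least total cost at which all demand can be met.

1675

A cheapest plan:
  M1 to Akron: 85 × $8 = $680
  M2 to Ithaca: 20 × $4 = $80
  M2 to Akron: 15 × $3 = $45
  M2 to Chico: 20 × $9 = $180
  M3 to Reno: 70 × $6 = $420
  M3 to Chico: 45 × $6 = $270
Total = 680 + 80 + 45 + 180 + 420 + 270 = $1675.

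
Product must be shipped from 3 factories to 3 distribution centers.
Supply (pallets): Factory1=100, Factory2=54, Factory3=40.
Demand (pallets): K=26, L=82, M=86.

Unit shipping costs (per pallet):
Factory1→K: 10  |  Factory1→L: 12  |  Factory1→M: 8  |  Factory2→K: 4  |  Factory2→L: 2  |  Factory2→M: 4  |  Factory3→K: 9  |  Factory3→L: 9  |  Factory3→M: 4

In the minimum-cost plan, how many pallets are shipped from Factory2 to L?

54

The minimum-cost plan:
  Factory1→K: 26 × 10 = 260
  Factory1→L: 28 × 12 = 336
  Factory1→M: 46 × 8 = 368
  Factory2→L: 54 × 2 = 108
  Factory3→M: 40 × 4 = 160
Total cost = 1232.
So Factory2→L carries 54 pallets.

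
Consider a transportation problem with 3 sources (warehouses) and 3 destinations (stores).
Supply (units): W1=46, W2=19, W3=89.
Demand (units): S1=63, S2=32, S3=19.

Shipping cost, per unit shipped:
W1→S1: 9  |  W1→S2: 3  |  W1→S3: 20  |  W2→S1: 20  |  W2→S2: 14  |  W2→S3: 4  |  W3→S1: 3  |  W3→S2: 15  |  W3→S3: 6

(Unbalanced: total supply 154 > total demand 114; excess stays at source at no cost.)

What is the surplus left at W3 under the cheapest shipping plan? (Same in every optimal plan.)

Minimum-cost shipments:
  W1->S2: 32 units
  W2->S3: 19 units
  W3->S1: 63 units
Total cost = 361.
W3 ships 63 of its 89, leaving 26.

26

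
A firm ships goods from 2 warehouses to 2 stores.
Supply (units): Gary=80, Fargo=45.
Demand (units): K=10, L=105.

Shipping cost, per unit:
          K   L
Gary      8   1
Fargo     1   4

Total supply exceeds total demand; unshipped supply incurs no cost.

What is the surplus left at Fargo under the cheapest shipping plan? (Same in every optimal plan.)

10

An optimal plan:
  Gary to L: 80 × 1 = 80
  Fargo to K: 10 × 1 = 10
  Fargo to L: 25 × 4 = 100
Total cost = 190.
Fargo ships 35 of its 45, leaving 10.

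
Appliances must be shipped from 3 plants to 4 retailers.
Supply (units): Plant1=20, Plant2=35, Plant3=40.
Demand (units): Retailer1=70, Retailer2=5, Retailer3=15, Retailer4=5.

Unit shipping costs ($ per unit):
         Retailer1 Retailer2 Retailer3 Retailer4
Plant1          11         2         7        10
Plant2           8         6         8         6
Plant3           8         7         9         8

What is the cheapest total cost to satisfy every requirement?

705

An optimal shipping plan:
  Plant1->Retailer2: 5 units
  Plant1->Retailer3: 15 units
  Plant2->Retailer1: 30 units
  Plant2->Retailer4: 5 units
  Plant3->Retailer1: 40 units
Total cost = $705.
(Supply check: Plant1 ships 20; Plant2 ships 35; Plant3 ships 40.)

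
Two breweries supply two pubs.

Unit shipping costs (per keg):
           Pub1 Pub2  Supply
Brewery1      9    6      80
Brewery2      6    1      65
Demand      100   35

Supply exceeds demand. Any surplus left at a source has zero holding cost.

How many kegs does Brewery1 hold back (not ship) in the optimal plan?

10

An optimal plan:
  Brewery1–Pub1: 70 × 9 = 630
  Brewery2–Pub1: 30 × 6 = 180
  Brewery2–Pub2: 35 × 1 = 35
Total cost = 845.
Brewery1 ships 70 of its 80, leaving 10.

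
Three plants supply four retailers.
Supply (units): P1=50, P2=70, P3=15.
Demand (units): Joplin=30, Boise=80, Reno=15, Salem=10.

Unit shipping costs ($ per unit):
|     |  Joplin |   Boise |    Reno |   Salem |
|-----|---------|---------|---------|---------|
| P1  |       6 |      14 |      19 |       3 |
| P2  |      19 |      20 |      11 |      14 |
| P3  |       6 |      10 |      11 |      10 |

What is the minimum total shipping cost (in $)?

1765

Optimal allocation:
  P1–Joplin: 30 × $6 = $180
  P1–Boise: 10 × $14 = $140
  P1–Salem: 10 × $3 = $30
  P2–Boise: 55 × $20 = $1100
  P2–Reno: 15 × $11 = $165
  P3–Boise: 15 × $10 = $150
Total = 180 + 140 + 30 + 1100 + 165 + 150 = $1765.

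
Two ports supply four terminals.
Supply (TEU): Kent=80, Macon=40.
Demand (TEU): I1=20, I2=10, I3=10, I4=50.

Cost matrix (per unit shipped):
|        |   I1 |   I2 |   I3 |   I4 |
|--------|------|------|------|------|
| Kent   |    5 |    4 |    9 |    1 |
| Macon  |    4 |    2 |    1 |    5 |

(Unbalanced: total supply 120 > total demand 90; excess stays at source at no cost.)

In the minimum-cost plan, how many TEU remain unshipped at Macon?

0

Minimum-cost shipments:
  Kent–I4: 50 × 1 = 50
  Macon–I1: 20 × 4 = 80
  Macon–I2: 10 × 2 = 20
  Macon–I3: 10 × 1 = 10
Total cost = 160.
Macon ships 40 of its 40, leaving 0.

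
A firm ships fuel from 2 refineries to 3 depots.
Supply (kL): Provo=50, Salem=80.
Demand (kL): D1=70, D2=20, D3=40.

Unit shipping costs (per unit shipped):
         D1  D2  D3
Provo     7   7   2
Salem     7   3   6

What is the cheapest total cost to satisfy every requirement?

One minimum-cost allocation:
  Provo–D1: 10 × 7 = 70
  Provo–D3: 40 × 2 = 80
  Salem–D1: 60 × 7 = 420
  Salem–D2: 20 × 3 = 60
Total = 70 + 80 + 420 + 60 = 630.

630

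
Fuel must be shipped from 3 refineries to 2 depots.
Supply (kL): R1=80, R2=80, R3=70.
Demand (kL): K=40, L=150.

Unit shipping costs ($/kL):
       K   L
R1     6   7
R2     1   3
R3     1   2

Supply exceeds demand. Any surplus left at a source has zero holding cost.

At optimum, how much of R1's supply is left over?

40

Minimum-cost shipments:
  R1 to L: 40 × $7 = $280
  R2 to K: 40 × $1 = $40
  R2 to L: 40 × $3 = $120
  R3 to L: 70 × $2 = $140
Total cost = $580.
R1 ships 40 of its 80, leaving 40.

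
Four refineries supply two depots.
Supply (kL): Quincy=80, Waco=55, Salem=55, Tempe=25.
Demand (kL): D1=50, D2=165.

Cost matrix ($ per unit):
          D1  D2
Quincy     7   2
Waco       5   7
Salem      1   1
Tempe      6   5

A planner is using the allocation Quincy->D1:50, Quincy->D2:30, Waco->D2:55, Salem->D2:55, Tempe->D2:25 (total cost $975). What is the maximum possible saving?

350

Current plan cost = 50·7 + 30·2 + 55·7 + 55·1 + 25·5 = $975.
Optimal plan:
  Quincy->D2: 80 kL
  Waco->D1: 50 kL
  Waco->D2: 5 kL
  Salem->D2: 55 kL
  Tempe->D2: 25 kL
Optimal cost = $625.
Saving = 975 − 625 = $350.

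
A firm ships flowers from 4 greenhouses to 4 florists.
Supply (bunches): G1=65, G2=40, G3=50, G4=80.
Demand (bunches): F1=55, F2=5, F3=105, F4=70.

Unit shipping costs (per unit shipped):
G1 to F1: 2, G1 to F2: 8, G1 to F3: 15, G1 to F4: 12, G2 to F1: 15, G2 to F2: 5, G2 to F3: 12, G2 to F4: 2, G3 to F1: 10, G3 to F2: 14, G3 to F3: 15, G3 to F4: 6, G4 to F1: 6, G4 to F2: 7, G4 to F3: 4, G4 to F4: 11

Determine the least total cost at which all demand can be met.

1105

One minimum-cost allocation:
  G1→F1: 55 × 2 = 110
  G1→F2: 5 × 8 = 40
  G1→F3: 5 × 15 = 75
  G2→F4: 40 × 2 = 80
  G3→F3: 20 × 15 = 300
  G3→F4: 30 × 6 = 180
  G4→F3: 80 × 4 = 320
Total = 110 + 40 + 75 + 80 + 300 + 180 + 320 = 1105.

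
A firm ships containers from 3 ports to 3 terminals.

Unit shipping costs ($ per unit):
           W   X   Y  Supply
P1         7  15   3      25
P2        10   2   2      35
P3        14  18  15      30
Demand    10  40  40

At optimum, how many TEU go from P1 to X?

0

The minimum-cost plan:
  P1→Y: 25 × $3 = $75
  P2→X: 35 × $2 = $70
  P3→W: 10 × $14 = $140
  P3→X: 5 × $18 = $90
  P3→Y: 15 × $15 = $225
Total cost = $600.
The route P1→X is not used.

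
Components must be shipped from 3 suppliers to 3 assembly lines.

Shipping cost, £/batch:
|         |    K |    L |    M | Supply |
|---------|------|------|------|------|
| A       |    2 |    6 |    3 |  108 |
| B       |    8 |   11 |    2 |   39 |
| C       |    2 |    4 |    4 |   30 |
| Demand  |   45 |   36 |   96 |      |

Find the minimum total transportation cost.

495

One minimum-cost allocation:
  A→K: 45 × £2 = £90
  A→L: 6 × £6 = £36
  A→M: 57 × £3 = £171
  B→M: 39 × £2 = £78
  C→L: 30 × £4 = £120
Total = 90 + 36 + 171 + 78 + 120 = £495.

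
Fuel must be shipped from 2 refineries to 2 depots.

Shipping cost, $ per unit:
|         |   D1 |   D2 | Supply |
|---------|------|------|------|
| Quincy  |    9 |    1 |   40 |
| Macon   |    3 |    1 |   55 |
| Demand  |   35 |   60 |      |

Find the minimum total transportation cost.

165

Optimal allocation:
  Quincy–D2: 40 kL
  Macon–D1: 35 kL
  Macon–D2: 20 kL
Total cost = $165.
(Supply check: Quincy ships 40; Macon ships 55.)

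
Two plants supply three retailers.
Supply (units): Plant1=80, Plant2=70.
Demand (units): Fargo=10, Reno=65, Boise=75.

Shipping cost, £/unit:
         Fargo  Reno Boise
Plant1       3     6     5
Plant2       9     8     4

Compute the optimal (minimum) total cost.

725

A cheapest plan:
  Plant1->Fargo: 10 units
  Plant1->Reno: 65 units
  Plant1->Boise: 5 units
  Plant2->Boise: 70 units
Total cost = £725.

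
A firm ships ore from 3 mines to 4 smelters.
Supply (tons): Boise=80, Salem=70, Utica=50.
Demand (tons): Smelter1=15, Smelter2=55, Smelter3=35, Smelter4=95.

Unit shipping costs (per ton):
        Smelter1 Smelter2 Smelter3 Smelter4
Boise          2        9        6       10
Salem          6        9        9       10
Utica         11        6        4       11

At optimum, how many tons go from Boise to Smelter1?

15

Solving gives:
  Boise to Smelter1: 15 × 2 = 30
  Boise to Smelter2: 5 × 9 = 45
  Boise to Smelter3: 35 × 6 = 210
  Boise to Smelter4: 25 × 10 = 250
  Salem to Smelter4: 70 × 10 = 700
  Utica to Smelter2: 50 × 6 = 300
Total cost = 1535.
So Boise→Smelter1 carries 15 tons.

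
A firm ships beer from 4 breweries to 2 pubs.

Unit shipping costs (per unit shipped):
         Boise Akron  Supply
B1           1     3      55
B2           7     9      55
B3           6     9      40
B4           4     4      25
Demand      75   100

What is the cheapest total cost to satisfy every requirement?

One minimum-cost allocation:
  B1–Boise: 35 × 1 = 35
  B1–Akron: 20 × 3 = 60
  B2–Akron: 55 × 9 = 495
  B3–Boise: 40 × 6 = 240
  B4–Akron: 25 × 4 = 100
Total = 35 + 60 + 495 + 240 + 100 = 930.
(Supply check: B1 ships 55; B2 ships 55; B3 ships 40; B4 ships 25.)

930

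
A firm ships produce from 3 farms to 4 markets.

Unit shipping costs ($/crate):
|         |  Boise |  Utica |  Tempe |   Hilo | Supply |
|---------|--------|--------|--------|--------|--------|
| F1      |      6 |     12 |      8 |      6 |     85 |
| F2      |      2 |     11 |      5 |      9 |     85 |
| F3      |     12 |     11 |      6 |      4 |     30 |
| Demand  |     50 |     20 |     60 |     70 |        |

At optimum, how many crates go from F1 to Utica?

Solving gives:
  F1–Utica: 20 crates
  F1–Hilo: 65 crates
  F2–Boise: 50 crates
  F2–Tempe: 35 crates
  F3–Tempe: 25 crates
  F3–Hilo: 5 crates
Total cost = $1075.
So F1→Utica carries 20 crates.

20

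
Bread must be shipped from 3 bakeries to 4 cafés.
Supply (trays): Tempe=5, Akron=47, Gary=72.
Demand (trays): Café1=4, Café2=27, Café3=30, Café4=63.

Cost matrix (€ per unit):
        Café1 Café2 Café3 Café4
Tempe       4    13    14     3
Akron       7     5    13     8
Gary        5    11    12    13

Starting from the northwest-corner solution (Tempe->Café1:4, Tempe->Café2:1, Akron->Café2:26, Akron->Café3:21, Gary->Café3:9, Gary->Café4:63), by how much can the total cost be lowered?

175

Current plan cost = 4·4 + 1·13 + 26·5 + 21·13 + 9·12 + 63·13 = €1359.
Optimal plan:
  Tempe–Café4: 5 × €3 = €15
  Akron–Café2: 27 × €5 = €135
  Akron–Café4: 20 × €8 = €160
  Gary–Café1: 4 × €5 = €20
  Gary–Café3: 30 × €12 = €360
  Gary–Café4: 38 × €13 = €494
Optimal cost = €1184.
Saving = 1359 − 1184 = €175.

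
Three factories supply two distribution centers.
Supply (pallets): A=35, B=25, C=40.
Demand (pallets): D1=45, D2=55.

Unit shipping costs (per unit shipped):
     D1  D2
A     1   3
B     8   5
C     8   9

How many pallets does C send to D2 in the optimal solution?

30

The minimum-cost plan:
  A→D1: 35 pallets
  B→D2: 25 pallets
  C→D1: 10 pallets
  C→D2: 30 pallets
Total cost = 510.
So C→D2 carries 30 pallets.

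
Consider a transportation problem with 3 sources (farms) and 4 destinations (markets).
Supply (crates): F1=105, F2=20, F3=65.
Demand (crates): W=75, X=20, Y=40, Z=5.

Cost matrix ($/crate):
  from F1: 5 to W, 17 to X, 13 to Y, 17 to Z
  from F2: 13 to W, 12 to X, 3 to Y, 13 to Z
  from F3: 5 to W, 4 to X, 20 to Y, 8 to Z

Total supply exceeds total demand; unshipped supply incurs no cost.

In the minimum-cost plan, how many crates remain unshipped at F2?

Minimum-cost shipments:
  F1->W: 35 × $5 = $175
  F1->Y: 20 × $13 = $260
  F2->Y: 20 × $3 = $60
  F3->W: 40 × $5 = $200
  F3->X: 20 × $4 = $80
  F3->Z: 5 × $8 = $40
Total cost = $815.
F2 ships 20 of its 20, leaving 0.

0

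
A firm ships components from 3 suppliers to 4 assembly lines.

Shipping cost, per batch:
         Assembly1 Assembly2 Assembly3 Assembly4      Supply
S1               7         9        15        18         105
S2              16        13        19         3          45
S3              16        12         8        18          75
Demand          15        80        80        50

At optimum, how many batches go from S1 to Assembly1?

15

Solving gives:
  S1->Assembly1: 15 × 7 = 105
  S1->Assembly2: 80 × 9 = 720
  S1->Assembly3: 5 × 15 = 75
  S1->Assembly4: 5 × 18 = 90
  S2->Assembly4: 45 × 3 = 135
  S3->Assembly3: 75 × 8 = 600
Total cost = 1725.
So S1→Assembly1 carries 15 batches.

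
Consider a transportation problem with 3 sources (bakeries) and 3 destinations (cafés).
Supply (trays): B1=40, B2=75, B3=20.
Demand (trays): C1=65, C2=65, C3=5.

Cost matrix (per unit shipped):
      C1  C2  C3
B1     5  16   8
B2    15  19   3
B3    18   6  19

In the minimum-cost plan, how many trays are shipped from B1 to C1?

Optimal shipments:
  B1 to C1: 40 trays
  B2 to C1: 25 trays
  B2 to C2: 45 trays
  B2 to C3: 5 trays
  B3 to C2: 20 trays
Total cost = 1565.
So B1→C1 carries 40 trays.

40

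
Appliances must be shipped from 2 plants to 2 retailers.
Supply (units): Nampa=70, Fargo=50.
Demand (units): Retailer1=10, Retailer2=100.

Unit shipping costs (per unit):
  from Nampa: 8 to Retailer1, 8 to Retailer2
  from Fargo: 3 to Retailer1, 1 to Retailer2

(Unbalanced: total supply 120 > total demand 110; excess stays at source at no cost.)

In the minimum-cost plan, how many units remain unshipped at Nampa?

10

Minimum-cost shipments:
  Nampa→Retailer1: 10 × 8 = 80
  Nampa→Retailer2: 50 × 8 = 400
  Fargo→Retailer2: 50 × 1 = 50
Total cost = 530.
Nampa ships 60 of its 70, leaving 10.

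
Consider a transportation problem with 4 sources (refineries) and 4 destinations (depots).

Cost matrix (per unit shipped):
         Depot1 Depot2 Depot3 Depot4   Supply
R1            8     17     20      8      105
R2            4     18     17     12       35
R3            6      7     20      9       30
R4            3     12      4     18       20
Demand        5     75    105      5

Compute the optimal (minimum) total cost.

2725

An optimal shipping plan:
  R1->Depot2: 45 × 17 = 765
  R1->Depot3: 55 × 20 = 1100
  R1->Depot4: 5 × 8 = 40
  R2->Depot1: 5 × 4 = 20
  R2->Depot3: 30 × 17 = 510
  R3->Depot2: 30 × 7 = 210
  R4->Depot3: 20 × 4 = 80
Total = 765 + 1100 + 40 + 20 + 510 + 210 + 80 = 2725.
(Supply check: R1 ships 105; R2 ships 35; R3 ships 30; R4 ships 20.)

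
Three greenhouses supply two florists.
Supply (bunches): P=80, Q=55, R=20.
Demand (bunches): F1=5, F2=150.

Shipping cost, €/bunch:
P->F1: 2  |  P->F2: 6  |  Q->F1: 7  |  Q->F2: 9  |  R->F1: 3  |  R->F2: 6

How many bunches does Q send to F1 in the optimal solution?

0

Optimal shipments:
  P–F1: 5 × €2 = €10
  P–F2: 75 × €6 = €450
  Q–F2: 55 × €9 = €495
  R–F2: 20 × €6 = €120
Total cost = €1075.
The route Q→F1 is not used.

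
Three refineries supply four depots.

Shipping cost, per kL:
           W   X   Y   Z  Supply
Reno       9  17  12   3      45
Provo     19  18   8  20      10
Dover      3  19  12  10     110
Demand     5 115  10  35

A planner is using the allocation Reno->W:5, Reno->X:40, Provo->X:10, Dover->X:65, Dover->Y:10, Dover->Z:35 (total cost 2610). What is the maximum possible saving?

245

Current plan cost = 5·9 + 40·17 + 10·18 + 65·19 + 10·12 + 35·10 = 2610.
Optimal plan:
  Reno->X: 10 kL
  Reno->Z: 35 kL
  Provo->Y: 10 kL
  Dover->W: 5 kL
  Dover->X: 105 kL
Optimal cost = 2365.
Saving = 2610 − 2365 = 245.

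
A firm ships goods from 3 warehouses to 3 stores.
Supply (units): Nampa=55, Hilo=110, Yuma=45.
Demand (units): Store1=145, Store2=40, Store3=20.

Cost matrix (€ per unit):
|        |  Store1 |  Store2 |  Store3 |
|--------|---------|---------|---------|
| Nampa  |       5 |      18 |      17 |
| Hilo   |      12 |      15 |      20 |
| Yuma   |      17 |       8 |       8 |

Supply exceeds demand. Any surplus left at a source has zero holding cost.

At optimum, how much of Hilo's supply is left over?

5

Minimum-cost shipments:
  Nampa->Store1: 55 units
  Hilo->Store1: 90 units
  Hilo->Store2: 15 units
  Yuma->Store2: 25 units
  Yuma->Store3: 20 units
Total cost = €1940.
Hilo ships 105 of its 110, leaving 5.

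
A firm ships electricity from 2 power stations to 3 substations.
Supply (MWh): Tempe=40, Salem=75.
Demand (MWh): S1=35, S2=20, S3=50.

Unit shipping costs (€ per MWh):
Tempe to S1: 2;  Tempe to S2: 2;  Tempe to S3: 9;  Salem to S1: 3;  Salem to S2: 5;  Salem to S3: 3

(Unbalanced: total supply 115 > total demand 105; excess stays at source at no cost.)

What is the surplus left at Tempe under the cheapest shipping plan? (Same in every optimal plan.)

An optimal plan:
  Tempe–S1: 20 × €2 = €40
  Tempe–S2: 20 × €2 = €40
  Salem–S1: 15 × €3 = €45
  Salem–S3: 50 × €3 = €150
Total cost = €275.
Tempe ships 40 of its 40, leaving 0.

0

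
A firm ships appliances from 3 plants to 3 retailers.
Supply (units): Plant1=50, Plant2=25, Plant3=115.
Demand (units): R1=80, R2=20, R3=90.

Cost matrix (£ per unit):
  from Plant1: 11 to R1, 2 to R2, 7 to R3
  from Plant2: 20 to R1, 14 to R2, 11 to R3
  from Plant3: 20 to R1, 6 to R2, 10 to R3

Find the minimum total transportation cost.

2170

Optimal allocation:
  Plant1→R1: 50 × £11 = £550
  Plant2→R1: 25 × £20 = £500
  Plant3→R1: 5 × £20 = £100
  Plant3→R2: 20 × £6 = £120
  Plant3→R3: 90 × £10 = £900
Total = 550 + 500 + 100 + 120 + 900 = £2170.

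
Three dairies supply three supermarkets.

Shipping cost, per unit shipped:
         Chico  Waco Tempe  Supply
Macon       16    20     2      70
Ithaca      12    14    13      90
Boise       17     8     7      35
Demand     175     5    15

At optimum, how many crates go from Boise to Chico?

Optimal shipments:
  Macon to Chico: 55 crates
  Macon to Tempe: 15 crates
  Ithaca to Chico: 90 crates
  Boise to Chico: 30 crates
  Boise to Waco: 5 crates
Total cost = 2540.
So Boise→Chico carries 30 crates.

30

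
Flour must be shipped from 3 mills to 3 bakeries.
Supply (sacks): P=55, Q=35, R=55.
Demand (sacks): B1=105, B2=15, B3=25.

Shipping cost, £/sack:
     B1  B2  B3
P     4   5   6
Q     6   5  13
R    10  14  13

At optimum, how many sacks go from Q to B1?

20

Optimal shipments:
  P–B1: 30 sacks
  P–B3: 25 sacks
  Q–B1: 20 sacks
  Q–B2: 15 sacks
  R–B1: 55 sacks
Total cost = £1015.
So Q→B1 carries 20 sacks.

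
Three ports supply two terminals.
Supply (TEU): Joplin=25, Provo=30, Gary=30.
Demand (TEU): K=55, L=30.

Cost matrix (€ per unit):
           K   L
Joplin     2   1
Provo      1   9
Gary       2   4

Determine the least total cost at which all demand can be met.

125

Optimal allocation:
  Joplin→L: 25 × €1 = €25
  Provo→K: 30 × €1 = €30
  Gary→K: 25 × €2 = €50
  Gary→L: 5 × €4 = €20
Total = 25 + 30 + 50 + 20 = €125.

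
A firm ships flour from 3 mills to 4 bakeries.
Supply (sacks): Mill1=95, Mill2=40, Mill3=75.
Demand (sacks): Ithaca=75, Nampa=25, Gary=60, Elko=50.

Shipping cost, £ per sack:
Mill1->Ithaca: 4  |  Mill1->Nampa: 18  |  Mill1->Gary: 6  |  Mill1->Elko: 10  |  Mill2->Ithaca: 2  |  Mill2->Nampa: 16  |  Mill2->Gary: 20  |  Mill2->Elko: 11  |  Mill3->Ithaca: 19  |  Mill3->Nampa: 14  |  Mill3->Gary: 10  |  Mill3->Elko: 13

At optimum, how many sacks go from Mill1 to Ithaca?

Solving gives:
  Mill1–Ithaca: 35 × £4 = £140
  Mill1–Gary: 60 × £6 = £360
  Mill2–Ithaca: 40 × £2 = £80
  Mill3–Nampa: 25 × £14 = £350
  Mill3–Elko: 50 × £13 = £650
Total cost = £1580.
So Mill1→Ithaca carries 35 sacks.

35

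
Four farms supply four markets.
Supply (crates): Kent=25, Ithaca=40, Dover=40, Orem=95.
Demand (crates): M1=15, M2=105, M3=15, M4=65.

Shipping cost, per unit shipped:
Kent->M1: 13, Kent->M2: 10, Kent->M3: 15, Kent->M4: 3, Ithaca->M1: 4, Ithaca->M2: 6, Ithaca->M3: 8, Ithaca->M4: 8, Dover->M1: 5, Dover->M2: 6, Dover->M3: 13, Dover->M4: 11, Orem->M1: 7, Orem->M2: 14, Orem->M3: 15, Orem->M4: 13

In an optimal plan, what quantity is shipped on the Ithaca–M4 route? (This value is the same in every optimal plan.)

0

Optimal shipments:
  Kent–M4: 25 crates
  Ithaca–M2: 40 crates
  Dover–M2: 40 crates
  Orem–M1: 15 crates
  Orem–M2: 25 crates
  Orem–M3: 15 crates
  Orem–M4: 40 crates
Total cost = 1755.
The route Ithaca→M4 is not used.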